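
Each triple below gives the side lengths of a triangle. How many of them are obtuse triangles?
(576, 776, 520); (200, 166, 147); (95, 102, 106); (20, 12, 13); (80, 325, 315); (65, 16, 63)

1

(576,776,520): 520²+576² = 602176 = 776² → right
(200,166,147): 147²+166² = 49165 > 40000 = 200² → acute
(95,102,106): 95²+102² = 19429 > 11236 = 106² → acute
(20,12,13): 12²+13² = 313 < 400 = 20² → obtuse
(80,325,315): 80²+315² = 105625 = 325² → right
(65,16,63): 16²+63² = 4225 = 65² → right
1 of the 6 is obtuse.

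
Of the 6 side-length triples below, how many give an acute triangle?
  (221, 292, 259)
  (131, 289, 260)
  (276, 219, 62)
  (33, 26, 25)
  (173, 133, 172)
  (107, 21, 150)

4

(221,292,259): 221²+259² = 115922 > 85264 = 292² → acute
(131,289,260): 131²+260² = 84761 > 83521 = 289² → acute
(276,219,62): 62²+219² = 51805 < 76176 = 276² → obtuse
(33,26,25): 25²+26² = 1301 > 1089 = 33² → acute
(173,133,172): 133²+172² = 47273 > 29929 = 173² → acute
(107,21,150): 21+107 ≤ 150, not a triangle
4 of the 6 are acute.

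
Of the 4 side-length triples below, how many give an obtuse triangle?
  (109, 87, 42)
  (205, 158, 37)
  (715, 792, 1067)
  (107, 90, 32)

(109,87,42): 42²+87² = 9333 < 11881 = 109² → obtuse
(205,158,37): 37+158 ≤ 205, not a triangle
(715,792,1067): 715²+792² = 1138489 = 1067² → right
(107,90,32): 32²+90² = 9124 < 11449 = 107² → obtuse
2 of the 4 are obtuse.

2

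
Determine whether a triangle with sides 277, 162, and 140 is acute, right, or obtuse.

obtuse

Compare the square of the longest side to the sum of squares of the other two: 140² + 162² = 45844 < 76729 = 277².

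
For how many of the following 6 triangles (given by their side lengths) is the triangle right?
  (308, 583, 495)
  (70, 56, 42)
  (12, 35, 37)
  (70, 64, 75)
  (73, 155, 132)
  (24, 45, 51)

(308,583,495): 308²+495² = 339889 = 583² → right
(70,56,42): 42²+56² = 4900 = 70² → right
(12,35,37): 12²+35² = 1369 = 37² → right
(70,64,75): 64²+70² = 8996 > 5625 = 75² → acute
(73,155,132): 73²+132² = 22753 < 24025 = 155² → obtuse
(24,45,51): 24²+45² = 2601 = 51² → right
4 of the 6 are right.

4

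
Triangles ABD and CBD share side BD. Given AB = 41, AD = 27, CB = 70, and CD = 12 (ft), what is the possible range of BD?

58 < BD < 68

From triangle ABD: |41 − 27| < BD < 41 + 27, i.e. 14 < BD < 68.
From triangle CBD: 58 < BD < 82.
Both must hold, so BD lies in the intersection.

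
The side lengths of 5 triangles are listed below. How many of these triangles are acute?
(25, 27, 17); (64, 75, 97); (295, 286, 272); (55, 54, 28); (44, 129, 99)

(25,27,17): 17²+25² = 914 > 729 = 27² → acute
(64,75,97): 64²+75² = 9721 > 9409 = 97² → acute
(295,286,272): 272²+286² = 155780 > 87025 = 295² → acute
(55,54,28): 28²+54² = 3700 > 3025 = 55² → acute
(44,129,99): 44²+99² = 11737 < 16641 = 129² → obtuse
4 of the 5 are acute.

4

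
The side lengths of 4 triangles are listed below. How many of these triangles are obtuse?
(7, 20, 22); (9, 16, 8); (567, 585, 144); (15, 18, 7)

(7,20,22): 7²+20² = 449 < 484 = 22² → obtuse
(9,16,8): 8²+9² = 145 < 256 = 16² → obtuse
(567,585,144): 144²+567² = 342225 = 585² → right
(15,18,7): 7²+15² = 274 < 324 = 18² → obtuse
3 of the 4 are obtuse.

3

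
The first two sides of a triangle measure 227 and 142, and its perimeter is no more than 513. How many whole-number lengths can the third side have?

59

Triangle inequality: 85 < x < 369. Perimeter ≤ 513 gives x ≤ 513 − 227 − 142 = 144.
So 85 < x ≤ 144; integers 86 through 144: 59 values.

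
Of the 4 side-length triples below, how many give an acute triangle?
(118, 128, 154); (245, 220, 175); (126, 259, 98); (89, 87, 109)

(118,128,154): 118²+128² = 30308 > 23716 = 154² → acute
(245,220,175): 175²+220² = 79025 > 60025 = 245² → acute
(126,259,98): 98+126 ≤ 259, not a triangle
(89,87,109): 87²+89² = 15490 > 11881 = 109² → acute
3 of the 4 are acute.

3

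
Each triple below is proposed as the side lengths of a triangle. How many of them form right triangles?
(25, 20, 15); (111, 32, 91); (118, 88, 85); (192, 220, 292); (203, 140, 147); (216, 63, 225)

(25,20,15): 15²+20² = 625 = 25² → right
(111,32,91): 32²+91² = 9305 < 12321 = 111² → obtuse
(118,88,85): 85²+88² = 14969 > 13924 = 118² → acute
(192,220,292): 192²+220² = 85264 = 292² → right
(203,140,147): 140²+147² = 41209 = 203² → right
(216,63,225): 63²+216² = 50625 = 225² → right
4 of the 6 are right.

4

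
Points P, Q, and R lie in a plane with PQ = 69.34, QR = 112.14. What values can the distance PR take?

By the triangle inequality, |69.34 − 112.14| ≤ PR ≤ 69.34 + 112.14.

42.80 ≤ PR ≤ 181.48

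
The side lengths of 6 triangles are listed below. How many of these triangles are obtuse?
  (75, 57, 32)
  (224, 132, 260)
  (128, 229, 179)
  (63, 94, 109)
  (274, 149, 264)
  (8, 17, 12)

(75,57,32): 32²+57² = 4273 < 5625 = 75² → obtuse
(224,132,260): 132²+224² = 67600 = 260² → right
(128,229,179): 128²+179² = 48425 < 52441 = 229² → obtuse
(63,94,109): 63²+94² = 12805 > 11881 = 109² → acute
(274,149,264): 149²+264² = 91897 > 75076 = 274² → acute
(8,17,12): 8²+12² = 208 < 289 = 17² → obtuse
3 of the 6 are obtuse.

3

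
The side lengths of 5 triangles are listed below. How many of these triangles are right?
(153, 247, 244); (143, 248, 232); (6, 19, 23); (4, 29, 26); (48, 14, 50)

1

(153,247,244): 153²+244² = 82945 > 61009 = 247² → acute
(143,248,232): 143²+232² = 74273 > 61504 = 248² → acute
(6,19,23): 6²+19² = 397 < 529 = 23² → obtuse
(4,29,26): 4²+26² = 692 < 841 = 29² → obtuse
(48,14,50): 14²+48² = 2500 = 50² → right
1 of the 5 is right.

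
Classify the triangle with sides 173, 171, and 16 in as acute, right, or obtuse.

Compare the square of the longest side to the sum of squares of the other two: 16² + 171² = 29497 < 29929 = 173².

obtuse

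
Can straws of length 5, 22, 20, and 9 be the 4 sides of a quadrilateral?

Yes

A quadrilateral exists iff every side is shorter than the sum of the others — equivalently, the longest side is less than the sum of the rest.
Longest side 22 < 34 (sum of the remaining 3), so yes.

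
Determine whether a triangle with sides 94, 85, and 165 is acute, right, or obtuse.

Compare the square of the longest side to the sum of squares of the other two: 85² + 94² = 16061 < 27225 = 165².

obtuse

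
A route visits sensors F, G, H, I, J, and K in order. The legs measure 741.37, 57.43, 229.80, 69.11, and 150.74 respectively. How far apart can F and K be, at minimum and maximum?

The maximum is all hops collinear in one direction: 741.37 + 57.43 + 229.80 + 69.11 + 150.74 = 1248.45.
The longest hop is 741.37; the others sum to 507.08. Folding the others back against it leaves at least 741.37 − 507.08 = 234.29.

234.29 ≤ FK ≤ 1248.45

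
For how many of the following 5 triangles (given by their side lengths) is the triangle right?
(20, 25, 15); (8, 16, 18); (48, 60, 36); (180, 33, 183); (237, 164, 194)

(20,25,15): 15²+20² = 625 = 25² → right
(8,16,18): 8²+16² = 320 < 324 = 18² → obtuse
(48,60,36): 36²+48² = 3600 = 60² → right
(180,33,183): 33²+180² = 33489 = 183² → right
(237,164,194): 164²+194² = 64532 > 56169 = 237² → acute
3 of the 5 are right.

3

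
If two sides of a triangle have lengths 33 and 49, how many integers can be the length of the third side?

The third side lies in the open interval (16, 82).
Integers from 17 to 81 inclusive: 81 − 17 + 1 = 65.

65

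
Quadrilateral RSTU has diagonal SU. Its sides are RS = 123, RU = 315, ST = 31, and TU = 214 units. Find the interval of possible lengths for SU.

192 < SU < 245

From triangle RSU: |123 − 315| < SU < 123 + 315, i.e. 192 < SU < 438.
From triangle TSU: 183 < SU < 245.
Both must hold, so SU lies in the intersection.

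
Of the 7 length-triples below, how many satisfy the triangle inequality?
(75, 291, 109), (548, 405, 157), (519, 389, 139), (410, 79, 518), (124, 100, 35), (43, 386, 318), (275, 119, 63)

(75,109,291): 75+109 ≤ 291 → not valid
(157,405,548): 157+405 > 548 → valid
(139,389,519): 139+389 > 519 → valid
(79,410,518): 79+410 ≤ 518 → not valid
(35,100,124): 35+100 > 124 → valid
(43,318,386): 43+318 ≤ 386 → not valid
(63,119,275): 63+119 ≤ 275 → not valid
3 of the 7 triples form a triangle.

3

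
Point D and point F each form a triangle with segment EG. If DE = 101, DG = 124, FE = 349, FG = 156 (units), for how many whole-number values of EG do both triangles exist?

From triangle DEG: 23 < EG < 225.
From triangle FEG: 193 < EG < 505.
Intersection: 193 < EG < 225, so integers 194 through 224: 31 values.

31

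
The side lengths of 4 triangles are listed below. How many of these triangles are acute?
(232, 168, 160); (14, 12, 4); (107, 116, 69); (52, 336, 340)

1

(232,168,160): 160²+168² = 53824 = 232² → right
(14,12,4): 4²+12² = 160 < 196 = 14² → obtuse
(107,116,69): 69²+107² = 16210 > 13456 = 116² → acute
(52,336,340): 52²+336² = 115600 = 340² → right
1 of the 4 is acute.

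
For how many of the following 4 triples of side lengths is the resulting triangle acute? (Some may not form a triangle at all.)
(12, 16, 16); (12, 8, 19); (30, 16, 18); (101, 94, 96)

2

(12,16,16): 12²+16² = 400 > 256 = 16² → acute
(12,8,19): 8²+12² = 208 < 361 = 19² → obtuse
(30,16,18): 16²+18² = 580 < 900 = 30² → obtuse
(101,94,96): 94²+96² = 18052 > 10201 = 101² → acute
2 of the 4 are acute.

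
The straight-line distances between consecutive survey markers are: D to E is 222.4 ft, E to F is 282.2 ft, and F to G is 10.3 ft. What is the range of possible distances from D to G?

The maximum is all hops collinear in one direction: 222.4 + 282.2 + 10.3 = 514.9.
The longest hop is 282.2; the others sum to 232.7. Folding the others back against it leaves at least 282.2 − 232.7 = 49.5.

49.5 ≤ DG ≤ 514.9 ft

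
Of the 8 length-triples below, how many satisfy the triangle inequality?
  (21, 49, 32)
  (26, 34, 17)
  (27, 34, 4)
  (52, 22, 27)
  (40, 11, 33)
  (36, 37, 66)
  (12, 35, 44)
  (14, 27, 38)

6

(21,32,49): 21+32 > 49 → valid
(17,26,34): 17+26 > 34 → valid
(4,27,34): 4+27 ≤ 34 → not valid
(22,27,52): 22+27 ≤ 52 → not valid
(11,33,40): 11+33 > 40 → valid
(36,37,66): 36+37 > 66 → valid
(12,35,44): 12+35 > 44 → valid
(14,27,38): 14+27 > 38 → valid
6 of the 8 triples form a triangle.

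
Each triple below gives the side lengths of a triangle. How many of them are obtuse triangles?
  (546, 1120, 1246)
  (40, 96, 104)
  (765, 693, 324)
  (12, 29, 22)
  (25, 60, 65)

1

(546,1120,1246): 546²+1120² = 1552516 = 1246² → right
(40,96,104): 40²+96² = 10816 = 104² → right
(765,693,324): 324²+693² = 585225 = 765² → right
(12,29,22): 12²+22² = 628 < 841 = 29² → obtuse
(25,60,65): 25²+60² = 4225 = 65² → right
1 of the 5 is obtuse.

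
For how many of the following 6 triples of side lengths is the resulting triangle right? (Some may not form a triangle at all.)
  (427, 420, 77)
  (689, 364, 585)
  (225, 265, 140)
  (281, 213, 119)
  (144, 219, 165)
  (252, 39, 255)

5

(427,420,77): 77²+420² = 182329 = 427² → right
(689,364,585): 364²+585² = 474721 = 689² → right
(225,265,140): 140²+225² = 70225 = 265² → right
(281,213,119): 119²+213² = 59530 < 78961 = 281² → obtuse
(144,219,165): 144²+165² = 47961 = 219² → right
(252,39,255): 39²+252² = 65025 = 255² → right
5 of the 6 are right.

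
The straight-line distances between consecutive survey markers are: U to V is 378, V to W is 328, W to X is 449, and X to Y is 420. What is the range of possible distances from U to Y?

The maximum is all hops collinear in one direction: 378 + 328 + 449 + 420 = 1575.
The longest hop is 449; the others sum to 1126. Since 449 ≤ 1126, the path can fold back on itself completely, so the minimum distance is 0.

0 ≤ UY ≤ 1575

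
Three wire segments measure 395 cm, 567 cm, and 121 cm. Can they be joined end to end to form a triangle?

The longest side is 567, but the other two sum to only 516.
516 < 567, so the triangle inequality fails.

No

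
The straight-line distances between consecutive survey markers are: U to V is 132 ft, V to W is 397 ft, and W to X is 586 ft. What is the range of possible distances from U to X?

57 ≤ UX ≤ 1115 ft

The maximum is all hops collinear in one direction: 132 + 397 + 586 = 1115.
The longest hop is 586; the others sum to 529. Folding the others back against it leaves at least 586 − 529 = 57.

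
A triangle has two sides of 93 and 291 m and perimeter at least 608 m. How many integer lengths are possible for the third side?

Triangle inequality: 198 < x < 384. Perimeter ≥ 608 gives x ≥ 608 − 93 − 291 = 224.
So 224 ≤ x < 384; integers 224 through 383: 160 values.

160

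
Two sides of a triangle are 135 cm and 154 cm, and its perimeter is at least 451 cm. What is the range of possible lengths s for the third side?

Triangle inequality alone gives 19 < s < 289.
The perimeter condition gives s ≥ 451 − 135 − 154 = 162.
Intersecting the two: 162 ≤ s < 289.

162 ≤ s < 289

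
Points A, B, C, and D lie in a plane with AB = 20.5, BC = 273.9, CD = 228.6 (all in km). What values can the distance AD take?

24.8 ≤ AD ≤ 523.0 km

The maximum is all hops collinear in one direction: 20.5 + 273.9 + 228.6 = 523.0.
The longest hop is 273.9; the others sum to 249.1. Folding the others back against it leaves at least 273.9 − 249.1 = 24.8.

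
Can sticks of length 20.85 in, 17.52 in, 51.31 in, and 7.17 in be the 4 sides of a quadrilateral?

For a quadrilateral, each side must be shorter than the sum of the others.
Here the longest side is 51.31, but the remaining 3 sides sum to only 45.54.

No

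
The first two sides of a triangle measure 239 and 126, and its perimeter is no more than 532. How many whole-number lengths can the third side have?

54

Triangle inequality: 113 < x < 365. Perimeter ≤ 532 gives x ≤ 532 − 239 − 126 = 167.
So 113 < x ≤ 167; integers 114 through 167: 54 values.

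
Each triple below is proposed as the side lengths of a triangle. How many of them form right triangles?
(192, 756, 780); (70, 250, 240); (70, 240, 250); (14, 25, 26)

3

(192,756,780): 192²+756² = 608400 = 780² → right
(70,250,240): 70²+240² = 62500 = 250² → right
(70,240,250): 70²+240² = 62500 = 250² → right
(14,25,26): 14²+25² = 821 > 676 = 26² → acute
3 of the 4 are right.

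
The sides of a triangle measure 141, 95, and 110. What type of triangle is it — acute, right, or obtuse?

acute

Compare the square of the longest side to the sum of squares of the other two: 95² + 110² = 21125 > 19881 = 141².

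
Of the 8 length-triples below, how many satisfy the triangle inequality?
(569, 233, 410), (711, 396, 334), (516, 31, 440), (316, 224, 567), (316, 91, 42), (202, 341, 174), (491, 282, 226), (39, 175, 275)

4

(233,410,569): 233+410 > 569 → valid
(334,396,711): 334+396 > 711 → valid
(31,440,516): 31+440 ≤ 516 → not valid
(224,316,567): 224+316 ≤ 567 → not valid
(42,91,316): 42+91 ≤ 316 → not valid
(174,202,341): 174+202 > 341 → valid
(226,282,491): 226+282 > 491 → valid
(39,175,275): 39+175 ≤ 275 → not valid
4 of the 8 triples form a triangle.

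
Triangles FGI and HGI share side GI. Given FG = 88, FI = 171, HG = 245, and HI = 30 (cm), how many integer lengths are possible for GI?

43

From triangle FGI: 83 < GI < 259.
From triangle HGI: 215 < GI < 275.
Intersection: 215 < GI < 259, so integers 216 through 258: 43 values.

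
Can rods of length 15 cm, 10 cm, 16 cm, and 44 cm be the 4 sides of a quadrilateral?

No

For a quadrilateral, each side must be shorter than the sum of the others.
Here the longest side is 44, but the remaining 3 sides sum to only 41.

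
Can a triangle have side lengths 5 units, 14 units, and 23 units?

No

The longest side is 23, but the other two sum to only 19.
19 < 23, so the triangle inequality fails.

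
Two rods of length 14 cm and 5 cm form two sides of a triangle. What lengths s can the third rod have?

By the triangle inequality, s must be less than 14 + 5 = 19 and greater than |14 − 5| = 9.

9 < s < 19 (cm)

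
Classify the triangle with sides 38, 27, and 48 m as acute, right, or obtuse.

Compare the square of the longest side to the sum of squares of the other two: 27² + 38² = 2173 < 2304 = 48².

obtuse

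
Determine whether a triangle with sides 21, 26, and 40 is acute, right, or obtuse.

obtuse

Compare the square of the longest side to the sum of squares of the other two: 21² + 26² = 1117 < 1600 = 40².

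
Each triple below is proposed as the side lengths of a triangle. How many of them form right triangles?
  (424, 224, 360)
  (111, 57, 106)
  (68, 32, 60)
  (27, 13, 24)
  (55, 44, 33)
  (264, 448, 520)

4

(424,224,360): 224²+360² = 179776 = 424² → right
(111,57,106): 57²+106² = 14485 > 12321 = 111² → acute
(68,32,60): 32²+60² = 4624 = 68² → right
(27,13,24): 13²+24² = 745 > 729 = 27² → acute
(55,44,33): 33²+44² = 3025 = 55² → right
(264,448,520): 264²+448² = 270400 = 520² → right
4 of the 6 are right.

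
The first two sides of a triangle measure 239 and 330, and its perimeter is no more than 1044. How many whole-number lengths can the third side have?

384

Triangle inequality: 91 < x < 569. Perimeter ≤ 1044 gives x ≤ 1044 − 239 − 330 = 475.
So 91 < x ≤ 475; integers 92 through 475: 384 values.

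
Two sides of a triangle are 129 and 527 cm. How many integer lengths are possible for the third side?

The third side lies in the open interval (398, 656).
Integers from 399 to 655 inclusive: 655 − 399 + 1 = 257.

257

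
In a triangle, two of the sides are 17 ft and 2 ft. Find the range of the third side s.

By the triangle inequality, s must be less than 17 + 2 = 19 and greater than |17 − 2| = 15.

15 < s < 19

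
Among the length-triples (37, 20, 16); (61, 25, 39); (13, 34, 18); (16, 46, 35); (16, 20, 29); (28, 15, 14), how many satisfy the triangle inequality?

(16,20,37): 16+20 ≤ 37 → not valid
(25,39,61): 25+39 > 61 → valid
(13,18,34): 13+18 ≤ 34 → not valid
(16,35,46): 16+35 > 46 → valid
(16,20,29): 16+20 > 29 → valid
(14,15,28): 14+15 > 28 → valid
4 of the 6 triples form a triangle.

4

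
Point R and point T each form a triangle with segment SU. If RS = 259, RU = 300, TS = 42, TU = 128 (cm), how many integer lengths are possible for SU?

83

From triangle RSU: 41 < SU < 559.
From triangle TSU: 86 < SU < 170.
Intersection: 86 < SU < 170, so integers 87 through 169: 83 values.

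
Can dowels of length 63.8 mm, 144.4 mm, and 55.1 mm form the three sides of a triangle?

The longest side is 144.4, but the other two sum to only 118.9.
118.9 < 144.4, so the triangle inequality fails.

No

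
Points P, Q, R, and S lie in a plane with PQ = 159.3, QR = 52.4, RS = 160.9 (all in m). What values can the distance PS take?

0 ≤ PS ≤ 372.6 m

The maximum is all hops collinear in one direction: 159.3 + 52.4 + 160.9 = 372.6.
The longest hop is 160.9; the others sum to 211.7. Since 160.9 ≤ 211.7, the path can fold back on itself completely, so the minimum distance is 0.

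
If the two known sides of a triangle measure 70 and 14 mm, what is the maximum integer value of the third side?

83

The third side must be strictly less than 70 + 14 = 84.
The largest integer below 84 is 83.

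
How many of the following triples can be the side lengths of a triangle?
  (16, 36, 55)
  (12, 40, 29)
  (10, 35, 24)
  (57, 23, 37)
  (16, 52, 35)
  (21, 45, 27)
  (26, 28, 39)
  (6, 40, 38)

(16,36,55): 16+36 ≤ 55 → not valid
(12,29,40): 12+29 > 40 → valid
(10,24,35): 10+24 ≤ 35 → not valid
(23,37,57): 23+37 > 57 → valid
(16,35,52): 16+35 ≤ 52 → not valid
(21,27,45): 21+27 > 45 → valid
(26,28,39): 26+28 > 39 → valid
(6,38,40): 6+38 > 40 → valid
5 of the 8 triples form a triangle.

5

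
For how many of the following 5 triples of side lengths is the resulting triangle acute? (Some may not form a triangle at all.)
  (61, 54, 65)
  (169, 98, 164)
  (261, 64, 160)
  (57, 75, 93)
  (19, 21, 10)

4

(61,54,65): 54²+61² = 6637 > 4225 = 65² → acute
(169,98,164): 98²+164² = 36500 > 28561 = 169² → acute
(261,64,160): 64+160 ≤ 261, not a triangle
(57,75,93): 57²+75² = 8874 > 8649 = 93² → acute
(19,21,10): 10²+19² = 461 > 441 = 21² → acute
4 of the 5 are acute.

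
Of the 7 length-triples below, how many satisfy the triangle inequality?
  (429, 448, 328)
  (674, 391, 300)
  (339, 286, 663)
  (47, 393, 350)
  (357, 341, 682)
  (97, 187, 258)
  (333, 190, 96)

5

(328,429,448): 328+429 > 448 → valid
(300,391,674): 300+391 > 674 → valid
(286,339,663): 286+339 ≤ 663 → not valid
(47,350,393): 47+350 > 393 → valid
(341,357,682): 341+357 > 682 → valid
(97,187,258): 97+187 > 258 → valid
(96,190,333): 96+190 ≤ 333 → not valid
5 of the 7 triples form a triangle.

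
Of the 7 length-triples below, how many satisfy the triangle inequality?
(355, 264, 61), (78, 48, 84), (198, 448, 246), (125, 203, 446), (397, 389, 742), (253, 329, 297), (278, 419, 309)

4

(61,264,355): 61+264 ≤ 355 → not valid
(48,78,84): 48+78 > 84 → valid
(198,246,448): 198+246 ≤ 448 → not valid
(125,203,446): 125+203 ≤ 446 → not valid
(389,397,742): 389+397 > 742 → valid
(253,297,329): 253+297 > 329 → valid
(278,309,419): 278+309 > 419 → valid
4 of the 7 triples form a triangle.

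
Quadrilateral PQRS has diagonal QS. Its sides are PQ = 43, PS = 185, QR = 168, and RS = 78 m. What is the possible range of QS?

From triangle PQS: |43 − 185| < QS < 43 + 185, i.e. 142 < QS < 228.
From triangle RQS: 90 < QS < 246.
Both must hold, so QS lies in the intersection.

142 < QS < 228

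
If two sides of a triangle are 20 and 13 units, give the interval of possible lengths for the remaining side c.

By the triangle inequality, c must be less than 20 + 13 = 33 and greater than |20 − 13| = 7.

7 < c < 33 (units)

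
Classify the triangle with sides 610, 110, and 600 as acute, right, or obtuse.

Compare the square of the longest side to the sum of squares of the other two: 110² + 600² = 372100 = 610².

right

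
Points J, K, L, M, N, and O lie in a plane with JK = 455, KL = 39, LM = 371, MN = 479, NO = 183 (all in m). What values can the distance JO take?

0 ≤ JO ≤ 1527 m

The maximum is all hops collinear in one direction: 455 + 39 + 371 + 479 + 183 = 1527.
The longest hop is 479; the others sum to 1048. Since 479 ≤ 1048, the path can fold back on itself completely, so the minimum distance is 0.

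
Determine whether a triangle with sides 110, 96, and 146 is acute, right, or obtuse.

right

Compare the square of the longest side to the sum of squares of the other two: 96² + 110² = 21316 = 146².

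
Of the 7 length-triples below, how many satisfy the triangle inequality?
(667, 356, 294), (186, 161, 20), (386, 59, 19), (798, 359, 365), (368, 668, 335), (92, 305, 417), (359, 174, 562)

(294,356,667): 294+356 ≤ 667 → not valid
(20,161,186): 20+161 ≤ 186 → not valid
(19,59,386): 19+59 ≤ 386 → not valid
(359,365,798): 359+365 ≤ 798 → not valid
(335,368,668): 335+368 > 668 → valid
(92,305,417): 92+305 ≤ 417 → not valid
(174,359,562): 174+359 ≤ 562 → not valid
1 of the 7 triples forms a triangle.

1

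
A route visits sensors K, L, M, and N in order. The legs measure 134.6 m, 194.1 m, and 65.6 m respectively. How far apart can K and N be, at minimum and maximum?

0 ≤ KN ≤ 394.3 m

The maximum is all hops collinear in one direction: 134.6 + 194.1 + 65.6 = 394.3.
The longest hop is 194.1; the others sum to 200.2. Since 194.1 ≤ 200.2, the path can fold back on itself completely, so the minimum distance is 0.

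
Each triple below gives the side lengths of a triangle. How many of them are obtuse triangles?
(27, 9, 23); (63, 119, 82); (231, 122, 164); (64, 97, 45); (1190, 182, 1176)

4

(27,9,23): 9²+23² = 610 < 729 = 27² → obtuse
(63,119,82): 63²+82² = 10693 < 14161 = 119² → obtuse
(231,122,164): 122²+164² = 41780 < 53361 = 231² → obtuse
(64,97,45): 45²+64² = 6121 < 9409 = 97² → obtuse
(1190,182,1176): 182²+1176² = 1416100 = 1190² → right
4 of the 5 are obtuse.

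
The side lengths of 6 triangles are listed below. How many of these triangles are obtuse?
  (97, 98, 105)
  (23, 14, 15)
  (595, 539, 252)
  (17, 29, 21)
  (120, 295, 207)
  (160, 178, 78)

3

(97,98,105): 97²+98² = 19013 > 11025 = 105² → acute
(23,14,15): 14²+15² = 421 < 529 = 23² → obtuse
(595,539,252): 252²+539² = 354025 = 595² → right
(17,29,21): 17²+21² = 730 < 841 = 29² → obtuse
(120,295,207): 120²+207² = 57249 < 87025 = 295² → obtuse
(160,178,78): 78²+160² = 31684 = 178² → right
3 of the 6 are obtuse.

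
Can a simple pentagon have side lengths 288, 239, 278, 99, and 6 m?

Yes

A pentagon exists iff every side is shorter than the sum of the others — equivalently, the longest side is less than the sum of the rest.
Longest side 288 < 622 (sum of the remaining 4), so yes.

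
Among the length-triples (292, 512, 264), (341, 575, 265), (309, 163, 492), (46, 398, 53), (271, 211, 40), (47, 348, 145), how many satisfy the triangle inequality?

(264,292,512): 264+292 > 512 → valid
(265,341,575): 265+341 > 575 → valid
(163,309,492): 163+309 ≤ 492 → not valid
(46,53,398): 46+53 ≤ 398 → not valid
(40,211,271): 40+211 ≤ 271 → not valid
(47,145,348): 47+145 ≤ 348 → not valid
2 of the 6 triples form a triangle.

2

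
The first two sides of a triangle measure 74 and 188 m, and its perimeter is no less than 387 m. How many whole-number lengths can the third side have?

Triangle inequality: 114 < x < 262. Perimeter ≥ 387 gives x ≥ 387 − 74 − 188 = 125.
So 125 ≤ x < 262; integers 125 through 261: 137 values.

137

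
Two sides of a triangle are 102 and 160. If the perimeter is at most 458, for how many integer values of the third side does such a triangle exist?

138

Triangle inequality: 58 < x < 262. Perimeter ≤ 458 gives x ≤ 458 − 102 − 160 = 196.
So 58 < x ≤ 196; integers 59 through 196: 138 values.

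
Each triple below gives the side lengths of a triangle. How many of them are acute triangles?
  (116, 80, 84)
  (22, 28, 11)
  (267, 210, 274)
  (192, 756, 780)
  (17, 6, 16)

2

(116,80,84): 80²+84² = 13456 = 116² → right
(22,28,11): 11²+22² = 605 < 784 = 28² → obtuse
(267,210,274): 210²+267² = 115389 > 75076 = 274² → acute
(192,756,780): 192²+756² = 608400 = 780² → right
(17,6,16): 6²+16² = 292 > 289 = 17² → acute
2 of the 5 are acute.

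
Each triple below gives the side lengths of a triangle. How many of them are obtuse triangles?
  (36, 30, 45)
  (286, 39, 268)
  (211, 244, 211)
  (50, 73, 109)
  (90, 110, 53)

(36,30,45): 30²+36² = 2196 > 2025 = 45² → acute
(286,39,268): 39²+268² = 73345 < 81796 = 286² → obtuse
(211,244,211): 211²+211² = 89042 > 59536 = 244² → acute
(50,73,109): 50²+73² = 7829 < 11881 = 109² → obtuse
(90,110,53): 53²+90² = 10909 < 12100 = 110² → obtuse
3 of the 5 are obtuse.

3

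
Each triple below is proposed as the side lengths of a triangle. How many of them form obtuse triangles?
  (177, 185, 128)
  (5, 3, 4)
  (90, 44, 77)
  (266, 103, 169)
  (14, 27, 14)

3

(177,185,128): 128²+177² = 47713 > 34225 = 185² → acute
(5,3,4): 3²+4² = 25 = 5² → right
(90,44,77): 44²+77² = 7865 < 8100 = 90² → obtuse
(266,103,169): 103²+169² = 39170 < 70756 = 266² → obtuse
(14,27,14): 14²+14² = 392 < 729 = 27² → obtuse
3 of the 5 are obtuse.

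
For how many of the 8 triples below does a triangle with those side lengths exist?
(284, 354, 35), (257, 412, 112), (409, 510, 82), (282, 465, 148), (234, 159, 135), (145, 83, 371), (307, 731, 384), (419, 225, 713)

(35,284,354): 35+284 ≤ 354 → not valid
(112,257,412): 112+257 ≤ 412 → not valid
(82,409,510): 82+409 ≤ 510 → not valid
(148,282,465): 148+282 ≤ 465 → not valid
(135,159,234): 135+159 > 234 → valid
(83,145,371): 83+145 ≤ 371 → not valid
(307,384,731): 307+384 ≤ 731 → not valid
(225,419,713): 225+419 ≤ 713 → not valid
1 of the 8 triples forms a triangle.

1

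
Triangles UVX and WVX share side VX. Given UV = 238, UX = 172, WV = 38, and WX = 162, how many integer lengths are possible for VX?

From triangle UVX: 66 < VX < 410.
From triangle WVX: 124 < VX < 200.
Intersection: 124 < VX < 200, so integers 125 through 199: 75 values.

75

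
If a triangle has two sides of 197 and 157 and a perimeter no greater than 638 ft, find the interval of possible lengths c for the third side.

Triangle inequality alone gives 40 < c < 354.
The perimeter condition gives c ≤ 638 − 197 − 157 = 284.
Intersecting the two: 40 < c ≤ 284.

40 < c ≤ 284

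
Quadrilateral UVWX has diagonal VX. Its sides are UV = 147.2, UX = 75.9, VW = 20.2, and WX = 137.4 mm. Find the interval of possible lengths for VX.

117.2 < VX < 157.6

From triangle UVX: |147.2 − 75.9| < VX < 147.2 + 75.9, i.e. 71.3 < VX < 223.1.
From triangle WVX: 117.2 < VX < 157.6.
Both must hold, so VX lies in the intersection.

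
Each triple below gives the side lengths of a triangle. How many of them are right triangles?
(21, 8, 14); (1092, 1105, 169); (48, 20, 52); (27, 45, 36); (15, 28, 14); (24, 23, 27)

(21,8,14): 8²+14² = 260 < 441 = 21² → obtuse
(1092,1105,169): 169²+1092² = 1221025 = 1105² → right
(48,20,52): 20²+48² = 2704 = 52² → right
(27,45,36): 27²+36² = 2025 = 45² → right
(15,28,14): 14²+15² = 421 < 784 = 28² → obtuse
(24,23,27): 23²+24² = 1105 > 729 = 27² → acute
3 of the 6 are right.

3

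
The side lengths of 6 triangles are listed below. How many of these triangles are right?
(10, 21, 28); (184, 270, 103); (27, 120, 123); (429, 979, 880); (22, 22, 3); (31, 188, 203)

2

(10,21,28): 10²+21² = 541 < 784 = 28² → obtuse
(184,270,103): 103²+184² = 44465 < 72900 = 270² → obtuse
(27,120,123): 27²+120² = 15129 = 123² → right
(429,979,880): 429²+880² = 958441 = 979² → right
(22,22,3): 3²+22² = 493 > 484 = 22² → acute
(31,188,203): 31²+188² = 36305 < 41209 = 203² → obtuse
2 of the 6 are right.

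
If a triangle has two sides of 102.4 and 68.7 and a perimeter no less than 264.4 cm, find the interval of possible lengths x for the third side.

Triangle inequality alone gives 33.7 < x < 171.1.
The perimeter condition gives x ≥ 264.4 − 102.4 − 68.7 = 93.3.
Intersecting the two: 93.3 ≤ x < 171.1.

93.3 ≤ x < 171.1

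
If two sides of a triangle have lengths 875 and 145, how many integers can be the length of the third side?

The third side lies in the open interval (730, 1020).
Integers from 731 to 1019 inclusive: 1019 − 731 + 1 = 289.

289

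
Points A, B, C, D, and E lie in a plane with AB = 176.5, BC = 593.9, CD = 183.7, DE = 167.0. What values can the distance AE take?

The maximum is all hops collinear in one direction: 176.5 + 593.9 + 183.7 + 167.0 = 1121.1.
The longest hop is 593.9; the others sum to 527.2. Folding the others back against it leaves at least 593.9 − 527.2 = 66.7.

66.7 ≤ AE ≤ 1121.1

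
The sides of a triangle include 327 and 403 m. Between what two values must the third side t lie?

By the triangle inequality, t must be less than 327 + 403 = 730 and greater than |327 − 403| = 76.

76 < t < 730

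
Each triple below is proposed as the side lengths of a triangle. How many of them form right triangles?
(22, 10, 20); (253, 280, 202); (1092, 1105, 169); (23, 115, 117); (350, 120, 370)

2

(22,10,20): 10²+20² = 500 > 484 = 22² → acute
(253,280,202): 202²+253² = 104813 > 78400 = 280² → acute
(1092,1105,169): 169²+1092² = 1221025 = 1105² → right
(23,115,117): 23²+115² = 13754 > 13689 = 117² → acute
(350,120,370): 120²+350² = 136900 = 370² → right
2 of the 5 are right.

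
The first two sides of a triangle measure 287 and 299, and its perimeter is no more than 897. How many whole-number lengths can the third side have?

299

Triangle inequality: 12 < x < 586. Perimeter ≤ 897 gives x ≤ 897 − 287 − 299 = 311.
So 12 < x ≤ 311; integers 13 through 311: 299 values.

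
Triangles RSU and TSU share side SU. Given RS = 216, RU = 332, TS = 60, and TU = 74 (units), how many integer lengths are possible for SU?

17

From triangle RSU: 116 < SU < 548.
From triangle TSU: 14 < SU < 134.
Intersection: 116 < SU < 134, so integers 117 through 133: 17 values.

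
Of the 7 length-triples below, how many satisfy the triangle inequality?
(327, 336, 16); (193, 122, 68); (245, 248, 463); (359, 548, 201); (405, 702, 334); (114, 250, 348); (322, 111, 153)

5

(16,327,336): 16+327 > 336 → valid
(68,122,193): 68+122 ≤ 193 → not valid
(245,248,463): 245+248 > 463 → valid
(201,359,548): 201+359 > 548 → valid
(334,405,702): 334+405 > 702 → valid
(114,250,348): 114+250 > 348 → valid
(111,153,322): 111+153 ≤ 322 → not valid
5 of the 7 triples form a triangle.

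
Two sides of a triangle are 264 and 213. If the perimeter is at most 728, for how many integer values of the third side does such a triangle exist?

200

Triangle inequality: 51 < x < 477. Perimeter ≤ 728 gives x ≤ 728 − 264 − 213 = 251.
So 51 < x ≤ 251; integers 52 through 251: 200 values.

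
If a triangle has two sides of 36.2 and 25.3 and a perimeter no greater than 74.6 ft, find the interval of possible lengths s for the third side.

Triangle inequality alone gives 10.9 < s < 61.5.
The perimeter condition gives s ≤ 74.6 − 36.2 − 25.3 = 13.1.
Intersecting the two: 10.9 < s ≤ 13.1.

10.9 < s ≤ 13.1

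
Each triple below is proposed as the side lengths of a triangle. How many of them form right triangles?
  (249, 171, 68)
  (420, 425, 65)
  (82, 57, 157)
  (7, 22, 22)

(249,171,68): 68+171 ≤ 249, not a triangle
(420,425,65): 65²+420² = 180625 = 425² → right
(82,57,157): 57+82 ≤ 157, not a triangle
(7,22,22): 7²+22² = 533 > 484 = 22² → acute
1 of the 4 is right.

1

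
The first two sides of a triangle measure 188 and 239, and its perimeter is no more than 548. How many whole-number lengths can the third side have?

Triangle inequality: 51 < x < 427. Perimeter ≤ 548 gives x ≤ 548 − 188 − 239 = 121.
So 51 < x ≤ 121; integers 52 through 121: 70 values.

70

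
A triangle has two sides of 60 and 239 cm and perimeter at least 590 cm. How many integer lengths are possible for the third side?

Triangle inequality: 179 < x < 299. Perimeter ≥ 590 gives x ≥ 590 − 60 − 239 = 291.
So 291 ≤ x < 299; integers 291 through 298: 8 values.

8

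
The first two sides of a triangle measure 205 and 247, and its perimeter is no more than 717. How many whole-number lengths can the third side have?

Triangle inequality: 42 < x < 452. Perimeter ≤ 717 gives x ≤ 717 − 205 − 247 = 265.
So 42 < x ≤ 265; integers 43 through 265: 223 values.

223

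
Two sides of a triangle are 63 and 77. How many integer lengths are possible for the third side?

The third side lies in the open interval (14, 140).
Integers from 15 to 139 inclusive: 139 − 15 + 1 = 125.

125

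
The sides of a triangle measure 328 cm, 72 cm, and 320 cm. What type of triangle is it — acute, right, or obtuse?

Compare the square of the longest side to the sum of squares of the other two: 72² + 320² = 107584 = 328².

right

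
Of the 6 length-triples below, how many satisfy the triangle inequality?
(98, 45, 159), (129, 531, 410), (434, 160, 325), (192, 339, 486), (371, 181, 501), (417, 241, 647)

(45,98,159): 45+98 ≤ 159 → not valid
(129,410,531): 129+410 > 531 → valid
(160,325,434): 160+325 > 434 → valid
(192,339,486): 192+339 > 486 → valid
(181,371,501): 181+371 > 501 → valid
(241,417,647): 241+417 > 647 → valid
5 of the 6 triples form a triangle.

5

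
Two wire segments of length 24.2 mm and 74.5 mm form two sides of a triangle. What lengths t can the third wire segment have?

By the triangle inequality, t must be less than 24.2 + 74.5 = 98.7 and greater than |24.2 − 74.5| = 50.3.

50.3 < t < 98.7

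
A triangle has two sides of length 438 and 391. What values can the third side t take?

By the triangle inequality, t must be less than 438 + 391 = 829 and greater than |438 − 391| = 47.

47 < t < 829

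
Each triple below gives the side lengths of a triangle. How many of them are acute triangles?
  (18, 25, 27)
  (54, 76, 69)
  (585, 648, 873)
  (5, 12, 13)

2

(18,25,27): 18²+25² = 949 > 729 = 27² → acute
(54,76,69): 54²+69² = 7677 > 5776 = 76² → acute
(585,648,873): 585²+648² = 762129 = 873² → right
(5,12,13): 5²+12² = 169 = 13² → right
2 of the 4 are acute.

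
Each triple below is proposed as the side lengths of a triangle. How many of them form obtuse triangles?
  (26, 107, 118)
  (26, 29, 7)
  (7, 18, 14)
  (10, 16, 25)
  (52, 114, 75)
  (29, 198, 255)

(26,107,118): 26²+107² = 12125 < 13924 = 118² → obtuse
(26,29,7): 7²+26² = 725 < 841 = 29² → obtuse
(7,18,14): 7²+14² = 245 < 324 = 18² → obtuse
(10,16,25): 10²+16² = 356 < 625 = 25² → obtuse
(52,114,75): 52²+75² = 8329 < 12996 = 114² → obtuse
(29,198,255): 29+198 ≤ 255, not a triangle
5 of the 6 are obtuse.

5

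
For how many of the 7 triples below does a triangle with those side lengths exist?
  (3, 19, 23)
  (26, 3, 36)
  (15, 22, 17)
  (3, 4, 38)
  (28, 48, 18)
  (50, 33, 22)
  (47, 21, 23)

2

(3,19,23): 3+19 ≤ 23 → not valid
(3,26,36): 3+26 ≤ 36 → not valid
(15,17,22): 15+17 > 22 → valid
(3,4,38): 3+4 ≤ 38 → not valid
(18,28,48): 18+28 ≤ 48 → not valid
(22,33,50): 22+33 > 50 → valid
(21,23,47): 21+23 ≤ 47 → not valid
2 of the 7 triples form a triangle.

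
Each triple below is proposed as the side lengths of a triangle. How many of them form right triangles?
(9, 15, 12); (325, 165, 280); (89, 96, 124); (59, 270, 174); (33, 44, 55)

(9,15,12): 9²+12² = 225 = 15² → right
(325,165,280): 165²+280² = 105625 = 325² → right
(89,96,124): 89²+96² = 17137 > 15376 = 124² → acute
(59,270,174): 59+174 ≤ 270, not a triangle
(33,44,55): 33²+44² = 3025 = 55² → right
3 of the 5 are right.

3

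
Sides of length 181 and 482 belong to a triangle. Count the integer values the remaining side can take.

The third side lies in the open interval (301, 663).
Integers from 302 to 662 inclusive: 662 − 302 + 1 = 361.

361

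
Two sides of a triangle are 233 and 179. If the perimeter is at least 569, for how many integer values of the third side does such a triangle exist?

Triangle inequality: 54 < x < 412. Perimeter ≥ 569 gives x ≥ 569 − 233 − 179 = 157.
So 157 ≤ x < 412; integers 157 through 411: 255 values.

255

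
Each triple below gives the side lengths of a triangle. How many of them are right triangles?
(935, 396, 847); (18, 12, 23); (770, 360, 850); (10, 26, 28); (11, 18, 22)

2

(935,396,847): 396²+847² = 874225 = 935² → right
(18,12,23): 12²+18² = 468 < 529 = 23² → obtuse
(770,360,850): 360²+770² = 722500 = 850² → right
(10,26,28): 10²+26² = 776 < 784 = 28² → obtuse
(11,18,22): 11²+18² = 445 < 484 = 22² → obtuse
2 of the 5 are right.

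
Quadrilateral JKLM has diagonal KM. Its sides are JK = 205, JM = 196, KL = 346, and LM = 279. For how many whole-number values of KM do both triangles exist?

333

From triangle JKM: 9 < KM < 401.
From triangle LKM: 67 < KM < 625.
Intersection: 67 < KM < 401, so integers 68 through 400: 333 values.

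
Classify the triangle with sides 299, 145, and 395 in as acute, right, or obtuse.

Compare the square of the longest side to the sum of squares of the other two: 145² + 299² = 110426 < 156025 = 395².

obtuse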